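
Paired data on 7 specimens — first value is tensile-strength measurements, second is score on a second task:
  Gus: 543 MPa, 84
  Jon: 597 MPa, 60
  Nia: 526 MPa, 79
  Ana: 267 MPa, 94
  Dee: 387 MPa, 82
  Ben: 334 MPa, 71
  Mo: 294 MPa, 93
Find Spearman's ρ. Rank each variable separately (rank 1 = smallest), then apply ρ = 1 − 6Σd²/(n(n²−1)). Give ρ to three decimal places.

-0.679

Ranks of variable 1: 6, 7, 5, 1, 4, 3, 2
Ranks of variable 2: 5, 1, 3, 7, 4, 2, 6
d = r₁ − r₂: 1, 6, 2, -6, 0, 1, -4
d²: 1, 36, 4, 36, 0, 1, 16; Σd² = 94
ρ = 1 − 6·94/(7·48) = 1 − 564/336 = -0.679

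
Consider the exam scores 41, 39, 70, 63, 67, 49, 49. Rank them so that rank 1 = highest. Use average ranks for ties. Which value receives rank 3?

Sorted (descending): 70, 67, 63, 49, 49, 41, 39
The 2 values of 49 occupy positions 4–5 → average rank (4+5)/2 = 4.5.
Rank 3 → value 63.

63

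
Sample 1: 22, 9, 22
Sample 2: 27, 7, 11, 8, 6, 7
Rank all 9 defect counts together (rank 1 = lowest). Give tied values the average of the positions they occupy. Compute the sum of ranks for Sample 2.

25

Sorted (ascending): 6, 7, 7, 8, 9, 11, 22, 22, 27
The 2 values of 7 occupy positions 2–3 → average rank (2+3)/2 = 2.5.
The 2 values of 22 occupy positions 7–8 → average rank (7+8)/2 = 7.5.
Sample 2 values → pooled ranks: 27→9, 7→2.5, 11→6, 8→4, 6→1, 7→2.5
Rank sum = 9 + 2.5 + 6 + 4 + 1 + 2.5 = 25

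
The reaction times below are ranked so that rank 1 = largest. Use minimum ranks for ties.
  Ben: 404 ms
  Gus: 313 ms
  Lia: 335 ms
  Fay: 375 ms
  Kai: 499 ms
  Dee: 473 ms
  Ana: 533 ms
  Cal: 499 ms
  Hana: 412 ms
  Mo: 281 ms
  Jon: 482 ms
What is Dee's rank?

Sorted (descending): 533, 499, 499, 482, 473, 412, 404, 375, 335, 313, 281
The 2 values of 499 occupy positions 2–3 → each gets rank 2.
Dee has value 473 ms → rank 5.

5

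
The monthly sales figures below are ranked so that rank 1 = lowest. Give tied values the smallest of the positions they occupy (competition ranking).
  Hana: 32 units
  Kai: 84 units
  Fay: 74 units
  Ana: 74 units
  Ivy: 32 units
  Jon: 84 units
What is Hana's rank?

Sorted (ascending): 32, 32, 74, 74, 84, 84
The 2 values of 32 occupy positions 1–2 → each gets rank 1.
The 2 values of 74 occupy positions 3–4 → each gets rank 3.
The 2 values of 84 occupy positions 5–6 → each gets rank 5.
Hana has value 32 units → rank 1.

1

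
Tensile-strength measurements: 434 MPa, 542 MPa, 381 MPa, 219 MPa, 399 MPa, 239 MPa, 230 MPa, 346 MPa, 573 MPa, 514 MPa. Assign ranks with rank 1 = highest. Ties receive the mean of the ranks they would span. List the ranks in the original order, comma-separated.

4, 2, 6, 10, 5, 8, 9, 7, 1, 3

Sorted (descending): 573, 542, 514, 434, 399, 381, 346, 239, 230, 219
No ties — each value takes its position as its rank.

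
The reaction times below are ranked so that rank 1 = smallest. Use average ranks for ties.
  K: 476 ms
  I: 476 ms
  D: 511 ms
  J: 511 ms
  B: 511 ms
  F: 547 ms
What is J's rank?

Sorted (ascending): 476, 476, 511, 511, 511, 547
The 2 values of 476 occupy positions 1–2 → average rank (1+2)/2 = 1.5.
The 3 values of 511 occupy positions 3–5 → average rank 4.
J has value 511 ms → rank 4.

4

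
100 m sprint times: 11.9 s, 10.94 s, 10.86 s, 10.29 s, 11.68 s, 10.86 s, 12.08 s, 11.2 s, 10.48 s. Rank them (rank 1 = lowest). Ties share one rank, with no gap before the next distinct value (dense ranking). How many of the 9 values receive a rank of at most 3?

Sorted (ascending): 10.29, 10.48, 10.86, 10.86, 10.94, 11.2, 11.68, 11.9, 12.08
The 2 values of 10.86 share dense rank 3.
Remaining distinct values take the next consecutive integers.
Ranks ≤ 3: {1, 2, 3, 3} → 4 values.

4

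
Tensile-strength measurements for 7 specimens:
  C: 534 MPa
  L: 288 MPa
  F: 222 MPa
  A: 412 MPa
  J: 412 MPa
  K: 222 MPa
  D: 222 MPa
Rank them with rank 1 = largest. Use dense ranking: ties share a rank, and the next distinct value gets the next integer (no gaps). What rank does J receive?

2

Sorted (descending): 534, 412, 412, 288, 222, 222, 222
The 2 values of 412 share dense rank 2.
The 3 values of 222 share dense rank 4.
Remaining distinct values take the next consecutive integers.
J has value 412 MPa → rank 2.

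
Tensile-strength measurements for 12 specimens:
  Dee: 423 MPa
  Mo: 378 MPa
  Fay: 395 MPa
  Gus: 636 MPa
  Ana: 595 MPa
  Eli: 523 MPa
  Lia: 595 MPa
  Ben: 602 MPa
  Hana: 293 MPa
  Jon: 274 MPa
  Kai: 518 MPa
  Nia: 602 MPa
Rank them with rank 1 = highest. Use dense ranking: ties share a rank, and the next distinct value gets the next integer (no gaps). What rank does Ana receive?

Sorted (descending): 636, 602, 602, 595, 595, 523, 518, 423, 395, 378, 293, 274
The 2 values of 602 share dense rank 2.
The 2 values of 595 share dense rank 3.
Remaining distinct values take the next consecutive integers.
Ana has value 595 MPa → rank 3.

3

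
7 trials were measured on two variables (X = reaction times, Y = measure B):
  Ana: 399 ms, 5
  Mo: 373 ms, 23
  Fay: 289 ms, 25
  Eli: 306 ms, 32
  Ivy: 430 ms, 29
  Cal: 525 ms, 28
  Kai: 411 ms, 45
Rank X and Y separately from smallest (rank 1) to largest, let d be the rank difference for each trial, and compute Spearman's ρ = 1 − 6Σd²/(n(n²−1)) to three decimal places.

Ranks of variable 1: 4, 3, 1, 2, 6, 7, 5
Ranks of variable 2: 1, 2, 3, 6, 5, 4, 7
d = r₁ − r₂: 3, 1, -2, -4, 1, 3, -2
d²: 9, 1, 4, 16, 1, 9, 4; Σd² = 44
ρ = 1 − 6·44/(7·48) = 1 − 264/336 = 0.214

0.214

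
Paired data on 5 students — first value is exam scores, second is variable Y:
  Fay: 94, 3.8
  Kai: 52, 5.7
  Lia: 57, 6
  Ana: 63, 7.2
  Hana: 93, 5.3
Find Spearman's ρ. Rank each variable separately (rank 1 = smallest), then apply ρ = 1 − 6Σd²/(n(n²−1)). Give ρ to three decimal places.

Ranks of variable 1: 5, 1, 2, 3, 4
Ranks of variable 2: 1, 3, 4, 5, 2
d = r₁ − r₂: 4, -2, -2, -2, 2
d²: 16, 4, 4, 4, 4; Σd² = 32
ρ = 1 − 6·32/(5·24) = 1 − 192/120 = -0.600

-0.600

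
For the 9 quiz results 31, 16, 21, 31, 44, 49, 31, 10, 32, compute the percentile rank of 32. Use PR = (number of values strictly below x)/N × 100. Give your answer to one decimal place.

66.7

N = 9.
Strictly below 32: 6. Equal to 32: 1.
PR = 6/9 × 100 = 66.7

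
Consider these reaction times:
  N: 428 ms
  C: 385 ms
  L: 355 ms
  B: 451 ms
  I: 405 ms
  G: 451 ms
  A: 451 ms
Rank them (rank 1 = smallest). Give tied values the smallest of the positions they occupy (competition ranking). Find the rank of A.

5

Sorted (ascending): 355, 385, 405, 428, 451, 451, 451
The 3 values of 451 occupy positions 5–7 → each gets rank 5.
A has value 451 ms → rank 5.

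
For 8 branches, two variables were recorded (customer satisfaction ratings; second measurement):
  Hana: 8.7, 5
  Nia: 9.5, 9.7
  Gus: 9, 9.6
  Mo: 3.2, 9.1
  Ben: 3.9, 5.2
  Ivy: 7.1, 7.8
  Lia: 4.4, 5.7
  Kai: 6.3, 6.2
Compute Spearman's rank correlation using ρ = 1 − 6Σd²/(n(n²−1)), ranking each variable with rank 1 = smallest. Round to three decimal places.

Ranks of variable 1: 6, 8, 7, 1, 2, 5, 3, 4
Ranks of variable 2: 1, 8, 7, 6, 2, 5, 3, 4
d = r₁ − r₂: 5, 0, 0, -5, 0, 0, 0, 0
d²: 25, 0, 0, 25, 0, 0, 0, 0; Σd² = 50
ρ = 1 − 6·50/(8·63) = 1 − 300/504 = 0.405

0.405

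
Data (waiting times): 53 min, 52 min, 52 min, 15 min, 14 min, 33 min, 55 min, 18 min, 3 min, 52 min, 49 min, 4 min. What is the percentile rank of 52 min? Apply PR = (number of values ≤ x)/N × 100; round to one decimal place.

N = 12.
Strictly below 52: 7. Equal to 52: 3.
PR = 10/12 × 100 = 83.3

83.3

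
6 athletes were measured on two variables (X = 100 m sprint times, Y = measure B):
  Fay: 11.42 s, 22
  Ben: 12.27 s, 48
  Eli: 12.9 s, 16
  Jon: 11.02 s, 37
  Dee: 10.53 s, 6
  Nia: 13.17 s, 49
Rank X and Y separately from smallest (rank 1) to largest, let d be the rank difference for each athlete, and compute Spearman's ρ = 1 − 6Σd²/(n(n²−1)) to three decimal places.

0.600

Ranks of variable 1: 3, 4, 5, 2, 1, 6
Ranks of variable 2: 3, 5, 2, 4, 1, 6
d = r₁ − r₂: 0, -1, 3, -2, 0, 0
d²: 0, 1, 9, 4, 0, 0; Σd² = 14
ρ = 1 − 6·14/(6·35) = 1 − 84/210 = 0.600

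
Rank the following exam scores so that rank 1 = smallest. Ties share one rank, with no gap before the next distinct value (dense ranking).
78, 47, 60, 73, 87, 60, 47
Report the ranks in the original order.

Sorted (ascending): 47, 47, 60, 60, 73, 78, 87
The 2 values of 47 share dense rank 1.
The 2 values of 60 share dense rank 2.
Remaining distinct values take the next consecutive integers.

4, 1, 2, 3, 5, 2, 1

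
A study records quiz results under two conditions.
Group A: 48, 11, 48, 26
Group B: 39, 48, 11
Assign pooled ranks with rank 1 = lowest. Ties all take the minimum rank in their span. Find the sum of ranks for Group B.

Sorted (ascending): 11, 11, 26, 39, 48, 48, 48
The 2 values of 11 occupy positions 1–2 → each gets rank 1.
The 3 values of 48 occupy positions 5–7 → each gets rank 5.
Group B values → pooled ranks: 39→4, 48→5, 11→1
Rank sum = 4 + 5 + 1 = 10

10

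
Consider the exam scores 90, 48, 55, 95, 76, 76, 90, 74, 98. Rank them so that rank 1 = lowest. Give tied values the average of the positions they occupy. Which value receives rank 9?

98

Sorted (ascending): 48, 55, 74, 76, 76, 90, 90, 95, 98
The 2 values of 76 occupy positions 4–5 → average rank (4+5)/2 = 4.5.
The 2 values of 90 occupy positions 6–7 → average rank (6+7)/2 = 6.5.
Rank 9 → value 98.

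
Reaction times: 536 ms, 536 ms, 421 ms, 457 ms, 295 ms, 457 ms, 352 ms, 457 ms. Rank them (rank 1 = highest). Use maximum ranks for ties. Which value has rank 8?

295

Sorted (descending): 536, 536, 457, 457, 457, 421, 352, 295
The 2 values of 536 occupy positions 1–2 → each gets rank 2.
The 3 values of 457 occupy positions 3–5 → each gets rank 5.
Rank 8 → value 295.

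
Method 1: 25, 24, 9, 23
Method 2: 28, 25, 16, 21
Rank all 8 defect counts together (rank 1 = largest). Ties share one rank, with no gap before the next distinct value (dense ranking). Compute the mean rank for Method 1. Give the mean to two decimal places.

Sorted (descending): 28, 25, 25, 24, 23, 21, 16, 9
The 2 values of 25 share dense rank 2.
Remaining distinct values take the next consecutive integers.
Method 1 values → pooled ranks: 25→2, 24→3, 9→7, 23→4
Mean rank = (2 + 3 + 7 + 4) / 4 = 4.00

4.00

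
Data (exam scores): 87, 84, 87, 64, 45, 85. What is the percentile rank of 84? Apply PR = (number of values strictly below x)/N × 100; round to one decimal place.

33.3

N = 6.
Strictly below 84: 2. Equal to 84: 1.
PR = 2/6 × 100 = 33.3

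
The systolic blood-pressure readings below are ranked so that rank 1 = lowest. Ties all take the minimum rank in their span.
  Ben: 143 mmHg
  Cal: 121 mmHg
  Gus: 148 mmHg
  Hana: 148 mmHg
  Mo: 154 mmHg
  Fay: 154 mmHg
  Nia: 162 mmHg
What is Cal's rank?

Sorted (ascending): 121, 143, 148, 148, 154, 154, 162
The 2 values of 148 occupy positions 3–4 → each gets rank 3.
The 2 values of 154 occupy positions 5–6 → each gets rank 5.
Cal has value 121 mmHg → rank 1.

1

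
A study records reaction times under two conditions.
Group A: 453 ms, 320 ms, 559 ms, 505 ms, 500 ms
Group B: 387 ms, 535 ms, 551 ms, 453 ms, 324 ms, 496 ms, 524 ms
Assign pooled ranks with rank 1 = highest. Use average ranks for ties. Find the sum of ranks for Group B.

45.5

Sorted (descending): 559, 551, 535, 524, 505, 500, 496, 453, 453, 387, 324, 320
The 2 values of 453 occupy positions 8–9 → average rank (8+9)/2 = 8.5.
Group B values → pooled ranks: 387→10, 535→3, 551→2, 453→8.5, 324→11, 496→7, 524→4
Rank sum = 10 + 3 + 2 + 8.5 + 11 + 7 + 4 = 45.5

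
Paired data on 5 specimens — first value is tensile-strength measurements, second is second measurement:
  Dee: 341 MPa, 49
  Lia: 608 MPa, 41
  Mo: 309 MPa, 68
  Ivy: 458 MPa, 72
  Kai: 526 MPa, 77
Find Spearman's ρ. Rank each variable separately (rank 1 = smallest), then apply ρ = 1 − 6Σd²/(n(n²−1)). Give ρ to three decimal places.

-0.100

Ranks of variable 1: 2, 5, 1, 3, 4
Ranks of variable 2: 2, 1, 3, 4, 5
d = r₁ − r₂: 0, 4, -2, -1, -1
d²: 0, 16, 4, 1, 1; Σd² = 22
ρ = 1 − 6·22/(5·24) = 1 − 132/120 = -0.100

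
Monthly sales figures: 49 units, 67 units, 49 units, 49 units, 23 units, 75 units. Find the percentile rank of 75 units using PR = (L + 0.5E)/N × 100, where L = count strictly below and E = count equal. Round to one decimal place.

91.7

N = 6.
Strictly below 75: 5. Equal to 75: 1.
PR = (5 + 0.5·1)/6 × 100 = 91.7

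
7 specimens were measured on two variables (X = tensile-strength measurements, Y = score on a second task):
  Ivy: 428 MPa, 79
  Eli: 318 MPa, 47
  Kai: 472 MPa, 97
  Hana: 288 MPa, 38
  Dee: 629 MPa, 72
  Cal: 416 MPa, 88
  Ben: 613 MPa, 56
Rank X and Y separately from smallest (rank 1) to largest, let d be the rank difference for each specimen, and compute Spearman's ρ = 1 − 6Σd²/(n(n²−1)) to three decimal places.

Ranks of variable 1: 4, 2, 5, 1, 7, 3, 6
Ranks of variable 2: 5, 2, 7, 1, 4, 6, 3
d = r₁ − r₂: -1, 0, -2, 0, 3, -3, 3
d²: 1, 0, 4, 0, 9, 9, 9; Σd² = 32
ρ = 1 − 6·32/(7·48) = 1 − 192/336 = 0.429

0.429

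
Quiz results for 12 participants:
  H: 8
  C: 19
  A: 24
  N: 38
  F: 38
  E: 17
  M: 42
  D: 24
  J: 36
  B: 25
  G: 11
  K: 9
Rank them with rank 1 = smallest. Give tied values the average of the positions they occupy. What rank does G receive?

3

Sorted (ascending): 8, 9, 11, 17, 19, 24, 24, 25, 36, 38, 38, 42
The 2 values of 24 occupy positions 6–7 → average rank (6+7)/2 = 6.5.
The 2 values of 38 occupy positions 10–11 → average rank (10+11)/2 = 10.5.
G has value 11 → rank 3.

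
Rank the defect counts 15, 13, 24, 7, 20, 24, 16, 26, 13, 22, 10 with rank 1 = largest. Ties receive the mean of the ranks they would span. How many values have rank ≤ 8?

7

Sorted (descending): 26, 24, 24, 22, 20, 16, 15, 13, 13, 10, 7
The 2 values of 24 occupy positions 2–3 → average rank (2+3)/2 = 2.5.
The 2 values of 13 occupy positions 8–9 → average rank (8+9)/2 = 8.5.
Ranks ≤ 8: {1, 2.5, 2.5, 4, 5, 6, 7} → 7 values.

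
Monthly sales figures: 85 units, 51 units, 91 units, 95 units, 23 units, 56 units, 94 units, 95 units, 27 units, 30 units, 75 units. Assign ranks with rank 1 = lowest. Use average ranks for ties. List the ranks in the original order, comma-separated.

7, 4, 8, 10.5, 1, 5, 9, 10.5, 2, 3, 6

Sorted (ascending): 23, 27, 30, 51, 56, 75, 85, 91, 94, 95, 95
The 2 values of 95 occupy positions 10–11 → average rank (10+11)/2 = 10.5.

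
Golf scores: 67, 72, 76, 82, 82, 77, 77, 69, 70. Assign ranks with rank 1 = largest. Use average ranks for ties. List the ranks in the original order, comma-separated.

9, 6, 5, 1.5, 1.5, 3.5, 3.5, 8, 7

Sorted (descending): 82, 82, 77, 77, 76, 72, 70, 69, 67
The 2 values of 82 occupy positions 1–2 → average rank (1+2)/2 = 1.5.
The 2 values of 77 occupy positions 3–4 → average rank (3+4)/2 = 3.5.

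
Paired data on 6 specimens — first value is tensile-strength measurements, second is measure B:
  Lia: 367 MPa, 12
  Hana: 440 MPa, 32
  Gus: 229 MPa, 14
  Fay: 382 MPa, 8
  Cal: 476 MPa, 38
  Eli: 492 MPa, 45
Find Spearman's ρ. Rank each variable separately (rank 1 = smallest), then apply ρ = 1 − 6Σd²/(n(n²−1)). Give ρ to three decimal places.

Ranks of variable 1: 2, 4, 1, 3, 5, 6
Ranks of variable 2: 2, 4, 3, 1, 5, 6
d = r₁ − r₂: 0, 0, -2, 2, 0, 0
d²: 0, 0, 4, 4, 0, 0; Σd² = 8
ρ = 1 − 6·8/(6·35) = 1 − 48/210 = 0.771

0.771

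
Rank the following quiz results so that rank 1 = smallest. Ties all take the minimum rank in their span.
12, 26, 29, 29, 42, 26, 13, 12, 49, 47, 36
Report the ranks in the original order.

1, 4, 6, 6, 9, 4, 3, 1, 11, 10, 8

Sorted (ascending): 12, 12, 13, 26, 26, 29, 29, 36, 42, 47, 49
The 2 values of 12 occupy positions 1–2 → each gets rank 1.
The 2 values of 26 occupy positions 4–5 → each gets rank 4.
The 2 values of 29 occupy positions 6–7 → each gets rank 6.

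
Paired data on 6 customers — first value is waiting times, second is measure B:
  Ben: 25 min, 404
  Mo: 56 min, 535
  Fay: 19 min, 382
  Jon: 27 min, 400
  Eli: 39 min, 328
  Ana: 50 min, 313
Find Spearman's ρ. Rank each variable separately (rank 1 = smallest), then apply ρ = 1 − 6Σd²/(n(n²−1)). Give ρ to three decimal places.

0.029

Ranks of variable 1: 2, 6, 1, 3, 4, 5
Ranks of variable 2: 5, 6, 3, 4, 2, 1
d = r₁ − r₂: -3, 0, -2, -1, 2, 4
d²: 9, 0, 4, 1, 4, 16; Σd² = 34
ρ = 1 − 6·34/(6·35) = 1 − 204/210 = 0.029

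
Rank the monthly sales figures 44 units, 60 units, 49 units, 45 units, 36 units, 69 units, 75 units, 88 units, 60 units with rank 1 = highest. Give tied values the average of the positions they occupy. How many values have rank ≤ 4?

Sorted (descending): 88, 75, 69, 60, 60, 49, 45, 44, 36
The 2 values of 60 occupy positions 4–5 → average rank (4+5)/2 = 4.5.
Ranks ≤ 4: {1, 2, 3} → 3 values.

3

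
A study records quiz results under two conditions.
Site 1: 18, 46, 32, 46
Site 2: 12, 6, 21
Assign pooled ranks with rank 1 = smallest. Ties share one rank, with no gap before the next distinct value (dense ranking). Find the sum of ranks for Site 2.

7

Sorted (ascending): 6, 12, 18, 21, 32, 46, 46
The 2 values of 46 share dense rank 6.
Remaining distinct values take the next consecutive integers.
Site 2 values → pooled ranks: 12→2, 6→1, 21→4
Rank sum = 2 + 1 + 4 = 7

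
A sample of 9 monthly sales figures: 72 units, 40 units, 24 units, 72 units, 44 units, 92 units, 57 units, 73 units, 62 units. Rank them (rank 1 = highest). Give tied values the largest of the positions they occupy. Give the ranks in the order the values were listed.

4, 8, 9, 4, 7, 1, 6, 2, 5

Sorted (descending): 92, 73, 72, 72, 62, 57, 44, 40, 24
The 2 values of 72 occupy positions 3–4 → each gets rank 4.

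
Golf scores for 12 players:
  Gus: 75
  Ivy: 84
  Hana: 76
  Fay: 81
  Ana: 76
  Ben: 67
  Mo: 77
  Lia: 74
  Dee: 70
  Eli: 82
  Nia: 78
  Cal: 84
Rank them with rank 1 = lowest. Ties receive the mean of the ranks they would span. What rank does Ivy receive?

11.5

Sorted (ascending): 67, 70, 74, 75, 76, 76, 77, 78, 81, 82, 84, 84
The 2 values of 76 occupy positions 5–6 → average rank (5+6)/2 = 5.5.
The 2 values of 84 occupy positions 11–12 → average rank (11+12)/2 = 11.5.
Ivy has value 84 → rank 11.5.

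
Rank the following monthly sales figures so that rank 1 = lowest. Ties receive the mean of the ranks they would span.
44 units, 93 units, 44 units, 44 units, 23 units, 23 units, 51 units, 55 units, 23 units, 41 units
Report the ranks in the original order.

Sorted (ascending): 23, 23, 23, 41, 44, 44, 44, 51, 55, 93
The 3 values of 23 occupy positions 1–3 → average rank 2.
The 3 values of 44 occupy positions 5–7 → average rank 6.

6, 10, 6, 6, 2, 2, 8, 9, 2, 4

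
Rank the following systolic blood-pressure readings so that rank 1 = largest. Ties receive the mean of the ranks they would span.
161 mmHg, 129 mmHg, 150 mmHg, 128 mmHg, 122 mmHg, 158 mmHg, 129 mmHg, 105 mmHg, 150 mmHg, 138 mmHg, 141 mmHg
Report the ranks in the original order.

Sorted (descending): 161, 158, 150, 150, 141, 138, 129, 129, 128, 122, 105
The 2 values of 150 occupy positions 3–4 → average rank (3+4)/2 = 3.5.
The 2 values of 129 occupy positions 7–8 → average rank (7+8)/2 = 7.5.

1, 7.5, 3.5, 9, 10, 2, 7.5, 11, 3.5, 6, 5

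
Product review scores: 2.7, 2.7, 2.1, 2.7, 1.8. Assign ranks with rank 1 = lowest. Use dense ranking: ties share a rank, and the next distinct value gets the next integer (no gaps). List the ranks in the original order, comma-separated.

3, 3, 2, 3, 1

Sorted (ascending): 1.8, 2.1, 2.7, 2.7, 2.7
The 3 values of 2.7 share dense rank 3.
Remaining distinct values take the next consecutive integers.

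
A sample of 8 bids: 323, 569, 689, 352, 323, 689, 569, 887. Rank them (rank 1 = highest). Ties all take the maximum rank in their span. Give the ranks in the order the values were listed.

Sorted (descending): 887, 689, 689, 569, 569, 352, 323, 323
The 2 values of 689 occupy positions 2–3 → each gets rank 3.
The 2 values of 569 occupy positions 4–5 → each gets rank 5.
The 2 values of 323 occupy positions 7–8 → each gets rank 8.

8, 5, 3, 6, 8, 3, 5, 1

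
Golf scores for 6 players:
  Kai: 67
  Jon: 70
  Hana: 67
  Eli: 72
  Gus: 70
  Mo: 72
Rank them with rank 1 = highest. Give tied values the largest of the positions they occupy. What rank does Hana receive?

Sorted (descending): 72, 72, 70, 70, 67, 67
The 2 values of 72 occupy positions 1–2 → each gets rank 2.
The 2 values of 70 occupy positions 3–4 → each gets rank 4.
The 2 values of 67 occupy positions 5–6 → each gets rank 6.
Hana has value 67 → rank 6.

6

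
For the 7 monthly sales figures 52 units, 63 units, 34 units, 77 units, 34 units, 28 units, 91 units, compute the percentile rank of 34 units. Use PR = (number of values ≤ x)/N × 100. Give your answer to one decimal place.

N = 7.
Strictly below 34: 1. Equal to 34: 2.
PR = 3/7 × 100 = 42.9

42.9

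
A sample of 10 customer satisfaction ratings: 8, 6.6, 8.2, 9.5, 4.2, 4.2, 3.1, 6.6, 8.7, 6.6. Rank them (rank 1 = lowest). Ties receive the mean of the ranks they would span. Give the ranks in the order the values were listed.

Sorted (ascending): 3.1, 4.2, 4.2, 6.6, 6.6, 6.6, 8, 8.2, 8.7, 9.5
The 2 values of 4.2 occupy positions 2–3 → average rank (2+3)/2 = 2.5.
The 3 values of 6.6 occupy positions 4–6 → average rank 5.

7, 5, 8, 10, 2.5, 2.5, 1, 5, 9, 5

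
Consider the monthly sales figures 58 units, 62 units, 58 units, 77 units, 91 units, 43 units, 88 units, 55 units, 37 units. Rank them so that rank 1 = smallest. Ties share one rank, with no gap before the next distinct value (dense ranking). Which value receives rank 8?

91

Sorted (ascending): 37, 43, 55, 58, 58, 62, 77, 88, 91
The 2 values of 58 share dense rank 4.
Remaining distinct values take the next consecutive integers.
Rank 8 → value 91.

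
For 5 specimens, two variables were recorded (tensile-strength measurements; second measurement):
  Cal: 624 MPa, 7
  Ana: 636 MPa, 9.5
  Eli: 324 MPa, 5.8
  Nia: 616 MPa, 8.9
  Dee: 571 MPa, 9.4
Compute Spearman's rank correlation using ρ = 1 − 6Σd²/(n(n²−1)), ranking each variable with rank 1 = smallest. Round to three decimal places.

Ranks of variable 1: 4, 5, 1, 3, 2
Ranks of variable 2: 2, 5, 1, 3, 4
d = r₁ − r₂: 2, 0, 0, 0, -2
d²: 4, 0, 0, 0, 4; Σd² = 8
ρ = 1 − 6·8/(5·24) = 1 − 48/120 = 0.600

0.600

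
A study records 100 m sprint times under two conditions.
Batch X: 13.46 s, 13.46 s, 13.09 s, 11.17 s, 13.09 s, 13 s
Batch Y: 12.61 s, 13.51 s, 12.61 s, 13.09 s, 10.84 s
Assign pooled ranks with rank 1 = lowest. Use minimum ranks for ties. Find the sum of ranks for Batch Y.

24

Sorted (ascending): 10.84, 11.17, 12.61, 12.61, 13, 13.09, 13.09, 13.09, 13.46, 13.46, 13.51
The 2 values of 12.61 occupy positions 3–4 → each gets rank 3.
The 3 values of 13.09 occupy positions 6–8 → each gets rank 6.
The 2 values of 13.46 occupy positions 9–10 → each gets rank 9.
Batch Y values → pooled ranks: 12.61→3, 13.51→11, 12.61→3, 13.09→6, 10.84→1
Rank sum = 3 + 11 + 3 + 6 + 1 = 24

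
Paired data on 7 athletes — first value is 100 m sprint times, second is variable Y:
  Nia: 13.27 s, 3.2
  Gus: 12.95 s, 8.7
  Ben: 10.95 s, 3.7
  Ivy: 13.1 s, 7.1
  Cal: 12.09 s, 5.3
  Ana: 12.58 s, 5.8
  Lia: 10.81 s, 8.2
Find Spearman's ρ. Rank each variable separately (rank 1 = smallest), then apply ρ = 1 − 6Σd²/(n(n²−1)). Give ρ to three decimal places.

-0.179

Ranks of variable 1: 7, 5, 2, 6, 3, 4, 1
Ranks of variable 2: 1, 7, 2, 5, 3, 4, 6
d = r₁ − r₂: 6, -2, 0, 1, 0, 0, -5
d²: 36, 4, 0, 1, 0, 0, 25; Σd² = 66
ρ = 1 − 6·66/(7·48) = 1 − 396/336 = -0.179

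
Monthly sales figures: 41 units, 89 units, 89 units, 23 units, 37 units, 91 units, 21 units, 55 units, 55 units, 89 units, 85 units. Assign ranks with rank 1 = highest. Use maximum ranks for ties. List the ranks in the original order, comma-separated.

Sorted (descending): 91, 89, 89, 89, 85, 55, 55, 41, 37, 23, 21
The 3 values of 89 occupy positions 2–4 → each gets rank 4.
The 2 values of 55 occupy positions 6–7 → each gets rank 7.

8, 4, 4, 10, 9, 1, 11, 7, 7, 4, 5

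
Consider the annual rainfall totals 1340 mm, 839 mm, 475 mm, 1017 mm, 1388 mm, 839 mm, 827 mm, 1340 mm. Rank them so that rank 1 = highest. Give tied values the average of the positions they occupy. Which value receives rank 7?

Sorted (descending): 1388, 1340, 1340, 1017, 839, 839, 827, 475
The 2 values of 1340 occupy positions 2–3 → average rank (2+3)/2 = 2.5.
The 2 values of 839 occupy positions 5–6 → average rank (5+6)/2 = 5.5.
Rank 7 → value 827.

827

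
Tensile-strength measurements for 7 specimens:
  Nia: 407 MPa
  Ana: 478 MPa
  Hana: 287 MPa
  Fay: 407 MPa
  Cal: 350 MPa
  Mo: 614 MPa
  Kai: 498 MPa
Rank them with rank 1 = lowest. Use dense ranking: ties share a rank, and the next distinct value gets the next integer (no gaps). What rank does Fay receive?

Sorted (ascending): 287, 350, 407, 407, 478, 498, 614
The 2 values of 407 share dense rank 3.
Remaining distinct values take the next consecutive integers.
Fay has value 407 MPa → rank 3.

3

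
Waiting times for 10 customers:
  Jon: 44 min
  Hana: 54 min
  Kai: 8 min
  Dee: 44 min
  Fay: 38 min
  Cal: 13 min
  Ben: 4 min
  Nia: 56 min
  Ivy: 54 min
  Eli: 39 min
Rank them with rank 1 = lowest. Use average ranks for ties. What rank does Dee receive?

Sorted (ascending): 4, 8, 13, 38, 39, 44, 44, 54, 54, 56
The 2 values of 44 occupy positions 6–7 → average rank (6+7)/2 = 6.5.
The 2 values of 54 occupy positions 8–9 → average rank (8+9)/2 = 8.5.
Dee has value 44 min → rank 6.5.

6.5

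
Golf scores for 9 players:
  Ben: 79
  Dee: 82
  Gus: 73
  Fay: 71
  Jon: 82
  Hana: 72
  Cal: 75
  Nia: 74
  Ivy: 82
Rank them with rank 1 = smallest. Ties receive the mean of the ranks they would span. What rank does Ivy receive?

Sorted (ascending): 71, 72, 73, 74, 75, 79, 82, 82, 82
The 3 values of 82 occupy positions 7–9 → average rank 8.
Ivy has value 82 → rank 8.

8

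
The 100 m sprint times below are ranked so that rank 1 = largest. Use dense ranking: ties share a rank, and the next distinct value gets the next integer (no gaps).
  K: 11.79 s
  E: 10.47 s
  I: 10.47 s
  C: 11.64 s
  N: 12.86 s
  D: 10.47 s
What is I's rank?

Sorted (descending): 12.86, 11.79, 11.64, 10.47, 10.47, 10.47
The 3 values of 10.47 share dense rank 4.
Remaining distinct values take the next consecutive integers.
I has value 10.47 s → rank 4.

4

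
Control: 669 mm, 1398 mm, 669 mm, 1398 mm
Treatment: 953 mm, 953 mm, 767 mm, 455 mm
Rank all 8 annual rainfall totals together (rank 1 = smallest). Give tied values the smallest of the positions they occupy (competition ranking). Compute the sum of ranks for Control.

18

Sorted (ascending): 455, 669, 669, 767, 953, 953, 1398, 1398
The 2 values of 669 occupy positions 2–3 → each gets rank 2.
The 2 values of 953 occupy positions 5–6 → each gets rank 5.
The 2 values of 1398 occupy positions 7–8 → each gets rank 7.
Control values → pooled ranks: 669→2, 1398→7, 669→2, 1398→7
Rank sum = 2 + 7 + 2 + 7 = 18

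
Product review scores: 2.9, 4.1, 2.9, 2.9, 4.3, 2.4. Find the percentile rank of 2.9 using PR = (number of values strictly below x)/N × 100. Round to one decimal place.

N = 6.
Strictly below 2.9: 1. Equal to 2.9: 3.
PR = 1/6 × 100 = 16.7

16.7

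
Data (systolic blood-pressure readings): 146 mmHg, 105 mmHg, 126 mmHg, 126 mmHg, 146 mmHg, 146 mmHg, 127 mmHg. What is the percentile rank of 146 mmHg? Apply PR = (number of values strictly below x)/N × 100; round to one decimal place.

N = 7.
Strictly below 146: 4. Equal to 146: 3.
PR = 4/7 × 100 = 57.1

57.1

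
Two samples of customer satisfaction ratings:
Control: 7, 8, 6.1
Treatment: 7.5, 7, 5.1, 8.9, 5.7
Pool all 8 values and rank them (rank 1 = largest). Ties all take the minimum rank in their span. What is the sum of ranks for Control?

12

Sorted (descending): 8.9, 8, 7.5, 7, 7, 6.1, 5.7, 5.1
The 2 values of 7 occupy positions 4–5 → each gets rank 4.
Control values → pooled ranks: 7→4, 8→2, 6.1→6
Rank sum = 4 + 2 + 6 = 12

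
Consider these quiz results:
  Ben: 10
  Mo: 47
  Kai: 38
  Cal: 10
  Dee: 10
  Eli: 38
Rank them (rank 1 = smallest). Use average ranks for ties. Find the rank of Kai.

Sorted (ascending): 10, 10, 10, 38, 38, 47
The 3 values of 10 occupy positions 1–3 → average rank 2.
The 2 values of 38 occupy positions 4–5 → average rank (4+5)/2 = 4.5.
Kai has value 38 → rank 4.5.

4.5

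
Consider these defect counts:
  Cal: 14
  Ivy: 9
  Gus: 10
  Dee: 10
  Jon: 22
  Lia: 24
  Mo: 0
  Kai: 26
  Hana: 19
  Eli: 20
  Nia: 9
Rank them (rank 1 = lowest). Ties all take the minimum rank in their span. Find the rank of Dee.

4

Sorted (ascending): 0, 9, 9, 10, 10, 14, 19, 20, 22, 24, 26
The 2 values of 9 occupy positions 2–3 → each gets rank 2.
The 2 values of 10 occupy positions 4–5 → each gets rank 4.
Dee has value 10 → rank 4.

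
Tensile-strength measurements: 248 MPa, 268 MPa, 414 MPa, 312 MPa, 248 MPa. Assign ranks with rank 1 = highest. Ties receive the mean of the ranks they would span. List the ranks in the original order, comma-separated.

Sorted (descending): 414, 312, 268, 248, 248
The 2 values of 248 occupy positions 4–5 → average rank (4+5)/2 = 4.5.

4.5, 3, 1, 2, 4.5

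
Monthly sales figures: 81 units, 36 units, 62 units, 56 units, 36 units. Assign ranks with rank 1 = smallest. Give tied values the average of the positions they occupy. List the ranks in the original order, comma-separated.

Sorted (ascending): 36, 36, 56, 62, 81
The 2 values of 36 occupy positions 1–2 → average rank (1+2)/2 = 1.5.

5, 1.5, 4, 3, 1.5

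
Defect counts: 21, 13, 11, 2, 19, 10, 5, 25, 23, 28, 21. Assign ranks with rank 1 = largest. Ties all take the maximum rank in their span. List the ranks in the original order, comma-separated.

Sorted (descending): 28, 25, 23, 21, 21, 19, 13, 11, 10, 5, 2
The 2 values of 21 occupy positions 4–5 → each gets rank 5.

5, 7, 8, 11, 6, 9, 10, 2, 3, 1, 5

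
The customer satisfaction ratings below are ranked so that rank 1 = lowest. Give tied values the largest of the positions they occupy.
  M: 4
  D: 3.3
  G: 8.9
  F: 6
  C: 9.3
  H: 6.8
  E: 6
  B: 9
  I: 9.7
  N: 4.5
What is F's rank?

Sorted (ascending): 3.3, 4, 4.5, 6, 6, 6.8, 8.9, 9, 9.3, 9.7
The 2 values of 6 occupy positions 4–5 → each gets rank 5.
F has value 6 → rank 5.

5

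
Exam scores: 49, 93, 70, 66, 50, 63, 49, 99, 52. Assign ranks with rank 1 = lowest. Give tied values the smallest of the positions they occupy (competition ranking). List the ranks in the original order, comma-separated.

Sorted (ascending): 49, 49, 50, 52, 63, 66, 70, 93, 99
The 2 values of 49 occupy positions 1–2 → each gets rank 1.

1, 8, 7, 6, 3, 5, 1, 9, 4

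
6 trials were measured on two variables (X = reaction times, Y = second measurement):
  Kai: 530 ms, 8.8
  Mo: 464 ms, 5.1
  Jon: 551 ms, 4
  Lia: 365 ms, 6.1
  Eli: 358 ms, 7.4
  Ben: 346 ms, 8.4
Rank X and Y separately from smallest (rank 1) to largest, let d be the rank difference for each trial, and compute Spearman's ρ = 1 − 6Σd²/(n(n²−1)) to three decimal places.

-0.429

Ranks of variable 1: 5, 4, 6, 3, 2, 1
Ranks of variable 2: 6, 2, 1, 3, 4, 5
d = r₁ − r₂: -1, 2, 5, 0, -2, -4
d²: 1, 4, 25, 0, 4, 16; Σd² = 50
ρ = 1 − 6·50/(6·35) = 1 − 300/210 = -0.429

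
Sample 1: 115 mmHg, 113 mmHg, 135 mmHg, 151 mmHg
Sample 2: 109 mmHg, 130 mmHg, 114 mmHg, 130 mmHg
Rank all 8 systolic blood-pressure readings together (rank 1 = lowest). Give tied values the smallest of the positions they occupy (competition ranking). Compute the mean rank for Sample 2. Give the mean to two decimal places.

Sorted (ascending): 109, 113, 114, 115, 130, 130, 135, 151
The 2 values of 130 occupy positions 5–6 → each gets rank 5.
Sample 2 values → pooled ranks: 109→1, 130→5, 114→3, 130→5
Mean rank = (1 + 5 + 3 + 5) / 4 = 3.50

3.50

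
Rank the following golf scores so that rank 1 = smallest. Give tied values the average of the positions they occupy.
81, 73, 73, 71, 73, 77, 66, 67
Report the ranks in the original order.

Sorted (ascending): 66, 67, 71, 73, 73, 73, 77, 81
The 3 values of 73 occupy positions 4–6 → average rank 5.

8, 5, 5, 3, 5, 7, 1, 2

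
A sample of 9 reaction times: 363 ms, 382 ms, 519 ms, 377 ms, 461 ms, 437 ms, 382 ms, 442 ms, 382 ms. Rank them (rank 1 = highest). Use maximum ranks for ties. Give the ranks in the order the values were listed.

Sorted (descending): 519, 461, 442, 437, 382, 382, 382, 377, 363
The 3 values of 382 occupy positions 5–7 → each gets rank 7.

9, 7, 1, 8, 2, 4, 7, 3, 7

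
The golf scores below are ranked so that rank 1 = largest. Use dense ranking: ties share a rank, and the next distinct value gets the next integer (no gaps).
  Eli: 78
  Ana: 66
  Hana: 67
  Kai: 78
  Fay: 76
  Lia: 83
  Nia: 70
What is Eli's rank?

Sorted (descending): 83, 78, 78, 76, 70, 67, 66
The 2 values of 78 share dense rank 2.
Remaining distinct values take the next consecutive integers.
Eli has value 78 → rank 2.

2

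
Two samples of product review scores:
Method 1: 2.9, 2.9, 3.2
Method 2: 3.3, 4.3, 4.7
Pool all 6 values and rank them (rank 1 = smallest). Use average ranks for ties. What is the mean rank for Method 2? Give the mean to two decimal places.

Sorted (ascending): 2.9, 2.9, 3.2, 3.3, 4.3, 4.7
The 2 values of 2.9 occupy positions 1–2 → average rank (1+2)/2 = 1.5.
Method 2 values → pooled ranks: 3.3→4, 4.3→5, 4.7→6
Mean rank = (4 + 5 + 6) / 3 = 5.00

5.00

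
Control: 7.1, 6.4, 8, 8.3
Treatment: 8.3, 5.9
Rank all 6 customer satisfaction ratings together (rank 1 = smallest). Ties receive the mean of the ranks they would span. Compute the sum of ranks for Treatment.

Sorted (ascending): 5.9, 6.4, 7.1, 8, 8.3, 8.3
The 2 values of 8.3 occupy positions 5–6 → average rank (5+6)/2 = 5.5.
Treatment values → pooled ranks: 8.3→5.5, 5.9→1
Rank sum = 5.5 + 1 = 6.5

6.5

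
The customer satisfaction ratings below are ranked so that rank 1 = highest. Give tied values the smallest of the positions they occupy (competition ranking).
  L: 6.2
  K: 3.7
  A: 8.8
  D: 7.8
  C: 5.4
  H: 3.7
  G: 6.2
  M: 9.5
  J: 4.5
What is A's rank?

2

Sorted (descending): 9.5, 8.8, 7.8, 6.2, 6.2, 5.4, 4.5, 3.7, 3.7
The 2 values of 6.2 occupy positions 4–5 → each gets rank 4.
The 2 values of 3.7 occupy positions 8–9 → each gets rank 8.
A has value 8.8 → rank 2.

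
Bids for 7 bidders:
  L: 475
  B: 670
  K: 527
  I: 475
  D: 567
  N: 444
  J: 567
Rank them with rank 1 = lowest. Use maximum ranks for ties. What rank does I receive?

3

Sorted (ascending): 444, 475, 475, 527, 567, 567, 670
The 2 values of 475 occupy positions 2–3 → each gets rank 3.
The 2 values of 567 occupy positions 5–6 → each gets rank 6.
I has value 475 → rank 3.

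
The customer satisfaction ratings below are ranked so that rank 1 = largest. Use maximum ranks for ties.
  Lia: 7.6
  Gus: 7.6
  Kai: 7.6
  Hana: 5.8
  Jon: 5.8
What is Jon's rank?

5

Sorted (descending): 7.6, 7.6, 7.6, 5.8, 5.8
The 3 values of 7.6 occupy positions 1–3 → each gets rank 3.
The 2 values of 5.8 occupy positions 4–5 → each gets rank 5.
Jon has value 5.8 → rank 5.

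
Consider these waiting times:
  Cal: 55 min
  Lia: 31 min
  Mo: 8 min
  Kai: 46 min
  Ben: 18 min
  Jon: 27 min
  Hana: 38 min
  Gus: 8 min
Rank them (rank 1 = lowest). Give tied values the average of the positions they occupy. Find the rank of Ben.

3

Sorted (ascending): 8, 8, 18, 27, 31, 38, 46, 55
The 2 values of 8 occupy positions 1–2 → average rank (1+2)/2 = 1.5.
Ben has value 18 min → rank 3.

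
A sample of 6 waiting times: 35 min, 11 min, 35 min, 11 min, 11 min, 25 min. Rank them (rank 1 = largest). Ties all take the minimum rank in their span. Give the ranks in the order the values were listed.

Sorted (descending): 35, 35, 25, 11, 11, 11
The 2 values of 35 occupy positions 1–2 → each gets rank 1.
The 3 values of 11 occupy positions 4–6 → each gets rank 4.

1, 4, 1, 4, 4, 3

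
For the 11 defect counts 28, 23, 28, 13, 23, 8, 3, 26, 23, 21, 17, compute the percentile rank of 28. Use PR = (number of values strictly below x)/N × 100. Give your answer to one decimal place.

N = 11.
Strictly below 28: 9. Equal to 28: 2.
PR = 9/11 × 100 = 81.8

81.8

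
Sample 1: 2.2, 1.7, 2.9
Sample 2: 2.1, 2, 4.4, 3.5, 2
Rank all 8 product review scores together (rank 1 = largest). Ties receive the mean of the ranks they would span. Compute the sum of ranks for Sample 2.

21

Sorted (descending): 4.4, 3.5, 2.9, 2.2, 2.1, 2, 2, 1.7
The 2 values of 2 occupy positions 6–7 → average rank (6+7)/2 = 6.5.
Sample 2 values → pooled ranks: 2.1→5, 2→6.5, 4.4→1, 3.5→2, 2→6.5
Rank sum = 5 + 6.5 + 1 + 2 + 6.5 = 21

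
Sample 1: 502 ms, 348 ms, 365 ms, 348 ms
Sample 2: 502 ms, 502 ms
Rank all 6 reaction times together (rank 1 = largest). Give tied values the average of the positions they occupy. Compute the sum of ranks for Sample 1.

Sorted (descending): 502, 502, 502, 365, 348, 348
The 3 values of 502 occupy positions 1–3 → average rank 2.
The 2 values of 348 occupy positions 5–6 → average rank (5+6)/2 = 5.5.
Sample 1 values → pooled ranks: 502→2, 348→5.5, 365→4, 348→5.5
Rank sum = 2 + 5.5 + 4 + 5.5 = 17

17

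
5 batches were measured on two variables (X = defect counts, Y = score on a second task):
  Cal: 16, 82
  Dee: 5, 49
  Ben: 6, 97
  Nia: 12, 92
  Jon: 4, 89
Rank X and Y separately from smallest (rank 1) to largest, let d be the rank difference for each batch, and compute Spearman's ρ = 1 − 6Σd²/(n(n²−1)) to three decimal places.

Ranks of variable 1: 5, 2, 3, 4, 1
Ranks of variable 2: 2, 1, 5, 4, 3
d = r₁ − r₂: 3, 1, -2, 0, -2
d²: 9, 1, 4, 0, 4; Σd² = 18
ρ = 1 − 6·18/(5·24) = 1 − 108/120 = 0.100

0.100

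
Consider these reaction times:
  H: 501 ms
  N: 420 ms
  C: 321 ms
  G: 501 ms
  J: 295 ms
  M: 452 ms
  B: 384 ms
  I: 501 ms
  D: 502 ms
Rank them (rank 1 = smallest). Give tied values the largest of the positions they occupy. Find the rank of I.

Sorted (ascending): 295, 321, 384, 420, 452, 501, 501, 501, 502
The 3 values of 501 occupy positions 6–8 → each gets rank 8.
I has value 501 ms → rank 8.

8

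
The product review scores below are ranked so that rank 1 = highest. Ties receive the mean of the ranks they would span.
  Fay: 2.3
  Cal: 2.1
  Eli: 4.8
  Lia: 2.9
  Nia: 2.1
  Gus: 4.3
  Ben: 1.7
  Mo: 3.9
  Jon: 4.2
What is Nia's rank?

7.5

Sorted (descending): 4.8, 4.3, 4.2, 3.9, 2.9, 2.3, 2.1, 2.1, 1.7
The 2 values of 2.1 occupy positions 7–8 → average rank (7+8)/2 = 7.5.
Nia has value 2.1 → rank 7.5.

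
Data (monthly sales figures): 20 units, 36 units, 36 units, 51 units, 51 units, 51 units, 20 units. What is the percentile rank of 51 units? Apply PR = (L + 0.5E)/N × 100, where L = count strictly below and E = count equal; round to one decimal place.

78.6

N = 7.
Strictly below 51: 4. Equal to 51: 3.
PR = (4 + 0.5·3)/7 × 100 = 78.6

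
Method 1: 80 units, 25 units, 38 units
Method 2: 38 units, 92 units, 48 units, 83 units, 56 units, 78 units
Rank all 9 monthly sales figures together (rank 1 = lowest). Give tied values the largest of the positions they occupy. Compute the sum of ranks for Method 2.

35

Sorted (ascending): 25, 38, 38, 48, 56, 78, 80, 83, 92
The 2 values of 38 occupy positions 2–3 → each gets rank 3.
Method 2 values → pooled ranks: 38→3, 92→9, 48→4, 83→8, 56→5, 78→6
Rank sum = 3 + 9 + 4 + 8 + 5 + 6 = 35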